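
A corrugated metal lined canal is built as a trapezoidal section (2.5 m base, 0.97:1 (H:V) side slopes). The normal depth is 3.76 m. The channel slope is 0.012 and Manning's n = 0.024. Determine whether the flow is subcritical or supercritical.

supercritical

With bottom width b = 2.5 m and side slope z = 0.97: A = (b + zy)y = (2.5 + 0.97×3.76)×3.76 = 23.11 m²; P = b + 2y√(1+z²) = 2.5 + 2×3.76×1.393 = 12.98 m.
Hydraulic radius R = A/P = 23.11/12.98 = 1.781 m.
V = (1/n) R^(2/3) √S = (1/0.024) × 1.781^(2/3) × √0.012 = 6.707 m/s. Hydraulic depth D_h = A/T = 23.11/9.794 = 2.36 m.
Froude number Fr = V/√(g·D_h) = 6.707/√(9.81×2.36) = 1.39, which is greater than 1, so the flow is supercritical.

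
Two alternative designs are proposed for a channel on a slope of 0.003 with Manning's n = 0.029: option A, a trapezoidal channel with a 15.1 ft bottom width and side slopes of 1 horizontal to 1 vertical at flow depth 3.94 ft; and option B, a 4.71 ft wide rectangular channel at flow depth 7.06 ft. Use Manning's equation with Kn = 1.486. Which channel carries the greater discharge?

Channel A: With bottom width b = 15.1 ft and side slope z = 1: A = (b + zy)y = (15.1 + 1×3.94)×3.94 = 75.02 ft²; P = b + 2y√(1+z²) = 15.1 + 2×3.94×1.414 = 26.24 ft. Hydraulic radius R = A/P = 75.02/26.24 = 2.858 ft. Q_A = (1.486/0.029)·75.02·2.858^(2/3)·√0.003 = 424.1 ft³/s.
Channel B: Flow area A = b·y = 4.71 × 7.06 = 33.25 ft². Wetted perimeter P = b + 2y = 4.71 + 2×7.06 = 18.83 ft. Hydraulic radius R = A/P = 33.25/18.83 = 1.766 ft. Q_B = (1.486/0.029)·33.25·1.766^(2/3)·√0.003 = 136.4 ft³/s.
Q_A = 424.1 ft³/s vs Q_B = 136.4 ft³/s, so channel A carries more.

channel A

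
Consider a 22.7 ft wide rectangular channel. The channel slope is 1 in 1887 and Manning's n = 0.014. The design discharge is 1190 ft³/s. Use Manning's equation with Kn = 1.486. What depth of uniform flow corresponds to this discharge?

Manning's equation rearranged: A R^(2/3) = nQ / (1.486·√S) = 0.014 × 1190 / (1.486 × √0.0005299) = 487.
At y = 8.42 ft: A R^(2/3) = 546.4 — over.
At y = 6.03 ft: A R^(2/3) = 341.3 — short.
At y = 7.75 ft: A R^(2/3) = 487 — ≈ 487.

y_n = 7.75 ft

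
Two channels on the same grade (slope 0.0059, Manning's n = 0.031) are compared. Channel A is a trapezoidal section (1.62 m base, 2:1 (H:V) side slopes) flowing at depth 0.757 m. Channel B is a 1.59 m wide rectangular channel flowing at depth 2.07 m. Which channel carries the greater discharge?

channel B

Channel A: With bottom width b = 1.62 m and side slope z = 2: A = (b + zy)y = (1.62 + 2×0.757)×0.757 = 2.372 m²; P = b + 2y√(1+z²) = 1.62 + 2×0.757×2.236 = 5.005 m. Hydraulic radius R = A/P = 2.372/5.005 = 0.474 m. Q_A = (1/0.031)·2.372·0.474^(2/3)·√0.0059 = 3.574 m³/s.
Channel B: Flow area A = b·y = 1.59 × 2.07 = 3.291 m². Wetted perimeter P = b + 2y = 1.59 + 2×2.07 = 5.73 m. Hydraulic radius R = A/P = 3.291/5.73 = 0.5744 m. Q_B = (1/0.031)·3.291·0.5744^(2/3)·√0.0059 = 5.635 m³/s.
Q_A = 3.574 m³/s vs Q_B = 5.635 m³/s, so channel B carries more.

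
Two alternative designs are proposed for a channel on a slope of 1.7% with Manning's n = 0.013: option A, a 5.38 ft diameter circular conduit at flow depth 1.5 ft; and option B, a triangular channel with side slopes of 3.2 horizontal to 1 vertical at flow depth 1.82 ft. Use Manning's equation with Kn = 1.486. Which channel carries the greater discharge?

Channel A: For a circular section of diameter D = 5.38 ft at depth y = 1.5 ft, the central angle is θ = 2 arccos(1 − 2y/D) = 2.225 rad. Then A = (D²/8)(θ − sin θ) = 5.18 ft² and P = Dθ/2 = 5.986 ft. Hydraulic radius R = A/P = 5.18/5.986 = 0.8654 ft. Q_A = (1.486/0.013)·5.18·0.8654^(2/3)·√0.017 = 70.1 ft³/s.
Channel B: For a triangular section with side slope z = 3.2: A = zy² = 3.2×1.82² = 10.6 ft²; P = 2y√(1+z²) = 2×1.82×3.353 = 12.2 ft. Hydraulic radius R = A/P = 10.6/12.2 = 0.8686 ft. Q_B = (1.486/0.013)·10.6·0.8686^(2/3)·√0.017 = 143.8 ft³/s.
Q_A = 70.1 ft³/s vs Q_B = 143.8 ft³/s, so channel B carries more.

channel B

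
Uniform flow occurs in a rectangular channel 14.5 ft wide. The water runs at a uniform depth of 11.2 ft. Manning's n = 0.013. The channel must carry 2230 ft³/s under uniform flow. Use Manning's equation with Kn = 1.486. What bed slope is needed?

Flow area A = b·y = 14.5 × 11.2 = 162.4 ft². Wetted perimeter P = b + 2y = 14.5 + 2×11.2 = 36.9 ft.
Hydraulic radius R = A/P = 162.4/36.9 = 4.401 ft.
From Manning's equation, S = [nQ / (1.486 A R^(2/3))]² = [0.013 × 2230 / (1.486 × 162.4 × 4.401^(2/3))]² = 0.002.

S = 0.002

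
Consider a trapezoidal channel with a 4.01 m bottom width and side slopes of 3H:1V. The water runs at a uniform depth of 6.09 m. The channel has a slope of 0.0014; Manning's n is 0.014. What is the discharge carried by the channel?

Q = 786 m³/s

With bottom width b = 4.01 m and side slope z = 3: A = (b + zy)y = (4.01 + 3×6.09)×6.09 = 135.7 m²; P = b + 2y√(1+z²) = 4.01 + 2×6.09×3.162 = 42.53 m.
Hydraulic radius R = A/P = 135.7/42.53 = 3.191 m.
Manning's equation: Q = (1/n) A R^(2/3) S^(1/2) = (1/0.014) × 135.7 × 3.191^(2/3) × 0.0014^(1/2) = 786 m³/s.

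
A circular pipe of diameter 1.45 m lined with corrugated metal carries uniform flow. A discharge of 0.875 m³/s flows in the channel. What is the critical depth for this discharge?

y_c = 0.477 m

At critical depth, Q² T / (g A³) = 1, i.e. A³/T = Q²/g = 0.875²/9.81 = 0.07805.
Try y = 0.337 m: A³/T = 0.02016 — low.
Try y = 0.543 m: A³/T = 0.1282 — high.
Try y = 0.477 m: A³/T = 0.07776 — ≈ 0.07805.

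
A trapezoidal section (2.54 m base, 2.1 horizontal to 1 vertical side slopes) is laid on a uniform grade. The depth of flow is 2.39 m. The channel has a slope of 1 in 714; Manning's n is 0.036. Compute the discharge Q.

Q = 22.6 m³/s

With bottom width b = 2.54 m and side slope z = 2.1: A = (b + zy)y = (2.54 + 2.1×2.39)×2.39 = 18.07 m²; P = b + 2y√(1+z²) = 2.54 + 2×2.39×2.326 = 13.66 m.
Hydraulic radius R = A/P = 18.07/13.66 = 1.323 m.
Manning's equation: Q = (1/n) A R^(2/3) S^(1/2) = (1/0.036) × 18.07 × 1.323^(2/3) × 0.001401^(1/2) = 22.6 m³/s.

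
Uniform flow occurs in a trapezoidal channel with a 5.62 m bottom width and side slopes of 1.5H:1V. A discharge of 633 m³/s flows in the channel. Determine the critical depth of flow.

y_c = 6.55 m

At critical depth, Q² T / (g A³) = 1, i.e. A³/T = Q²/g = 633²/9.81 = 40840.
At y = 5.13 m: A³/T = 15170 — short.
At y = 8.28 m: A³/T = 109400 — over.
At y = 6.55 m: A³/T = 40970 — close enough.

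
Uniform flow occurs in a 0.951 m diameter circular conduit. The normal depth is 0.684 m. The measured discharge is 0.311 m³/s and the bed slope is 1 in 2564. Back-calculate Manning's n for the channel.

For a circular section of diameter D = 0.951 m at depth y = 0.684 m, the central angle is θ = 2 arccos(1 − 2y/D) = 4.049 rad. Then A = (D²/8)(θ − sin θ) = 0.5469 m² and P = Dθ/2 = 1.925 m.
Hydraulic radius R = A/P = 0.5469/1.925 = 0.284 m.
Rearranging Manning's equation: n = (1/Q) A R^(2/3) S^(1/2) = (1/0.311) × 0.5469 × 0.284^(2/3) × √0.00039 = 0.015.

n = 0.015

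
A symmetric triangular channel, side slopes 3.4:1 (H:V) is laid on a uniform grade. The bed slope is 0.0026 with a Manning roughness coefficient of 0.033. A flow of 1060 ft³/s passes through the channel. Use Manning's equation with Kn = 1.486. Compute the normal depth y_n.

Manning's equation rearranged: A R^(2/3) = nQ / (1.486·√S) = 0.033 × 1060 / (1.486 × √0.0026) = 461.7.
Try y = 8.77 ft: A R^(2/3) = 681.5 — over.
Try y = 6.05 ft: A R^(2/3) = 253.2 — short.
Try y = 7.58 ft: A R^(2/3) = 461.9 — ≈ 461.7.

y_n = 7.58 ft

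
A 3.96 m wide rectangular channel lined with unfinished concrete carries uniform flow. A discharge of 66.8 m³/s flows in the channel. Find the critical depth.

y_c = 3.07 m

For a rectangular channel, critical depth y_c = (q²/g)^(1/3) where q = Q/b = 66.8/3.96 = 16.87 m²/s.
So y_c = (16.87²/9.81)^(1/3) = 3.07 m.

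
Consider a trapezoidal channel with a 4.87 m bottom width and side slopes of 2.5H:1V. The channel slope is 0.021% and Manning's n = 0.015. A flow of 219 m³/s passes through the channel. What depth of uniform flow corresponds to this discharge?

Manning's equation rearranged: A R^(2/3) = nQ / (1·√S) = 0.015 × 219 / (√0.00021) = 226.7.
Try y = 4.09 m: A R^(2/3) = 107.4 — too small.
Try y = 6.75 m: A R^(2/3) = 342.3 — too large.
Try y = 5.67 m: A R^(2/3) = 227.1 — ≈ 226.7.

y_n = 5.67 m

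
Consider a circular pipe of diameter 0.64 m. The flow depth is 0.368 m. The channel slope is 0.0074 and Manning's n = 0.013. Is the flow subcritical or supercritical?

For a circular section of diameter D = 0.64 m at depth y = 0.368 m, the central angle is θ = 2 arccos(1 − 2y/D) = 3.443 rad. Then A = (D²/8)(θ − sin θ) = 0.1915 m² and P = Dθ/2 = 1.102 m.
Hydraulic radius R = A/P = 0.1915/1.102 = 0.1738 m.
V = (1/n) R^(2/3) √S = (1/0.013) × 0.1738^(2/3) × √0.0074 = 2.061 m/s. Hydraulic depth D_h = A/T = 0.1915/0.6328 = 0.3026 m.
Froude number Fr = V/√(g·D_h) = 2.061/√(9.81×0.3026) = 1.2, which is greater than 1, so the flow is supercritical.

supercritical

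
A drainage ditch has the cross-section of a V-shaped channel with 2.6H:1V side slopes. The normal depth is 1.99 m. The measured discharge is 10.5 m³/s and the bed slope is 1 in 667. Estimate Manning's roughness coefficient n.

n = 0.0361

For a triangular section with side slope z = 2.6: A = zy² = 2.6×1.99² = 10.3 m²; P = 2y√(1+z²) = 2×1.99×2.786 = 11.09 m.
Hydraulic radius R = A/P = 10.3/11.09 = 0.9287 m.
Rearranging Manning's equation: n = (1/Q) A R^(2/3) S^(1/2) = (1/10.5) × 10.3 × 0.9287^(2/3) × √0.001499 = 0.0361.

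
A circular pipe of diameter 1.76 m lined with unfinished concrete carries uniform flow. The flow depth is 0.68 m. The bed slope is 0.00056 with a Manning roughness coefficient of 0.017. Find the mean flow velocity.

V = 0.714 m/s

For a circular section of diameter D = 1.76 m at depth y = 0.68 m, the central angle is θ = 2 arccos(1 − 2y/D) = 2.683 rad. Then A = (D²/8)(θ − sin θ) = 0.8675 m² and P = Dθ/2 = 2.361 m.
Hydraulic radius R = A/P = 0.8675/2.361 = 0.3674 m.
From Manning's equation, V = (1/n) R^(2/3) S^(1/2) = (1/0.017) × 0.3674^(2/3) × 0.00056^(1/2) = 0.714 m/s.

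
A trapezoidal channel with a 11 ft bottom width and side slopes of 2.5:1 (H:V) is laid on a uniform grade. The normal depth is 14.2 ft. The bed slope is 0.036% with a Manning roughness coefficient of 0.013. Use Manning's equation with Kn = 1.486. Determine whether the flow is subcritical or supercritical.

subcritical

With bottom width b = 11 ft and side slope z = 2.5: A = (b + zy)y = (11 + 2.5×14.2)×14.2 = 660.3 ft²; P = b + 2y√(1+z²) = 11 + 2×14.2×2.693 = 87.47 ft.
Hydraulic radius R = A/P = 660.3/87.47 = 7.549 ft.
V = (1.486/n) R^(2/3) √S = (1.486/0.013) × 7.549^(2/3) × √0.00036 = 8.346 ft/s. Hydraulic depth D_h = A/T = 660.3/82 = 8.052 ft.
Froude number Fr = V/√(g·D_h) = 8.346/√(32.2×8.052) = 0.518, which is less than 1, so the flow is subcritical.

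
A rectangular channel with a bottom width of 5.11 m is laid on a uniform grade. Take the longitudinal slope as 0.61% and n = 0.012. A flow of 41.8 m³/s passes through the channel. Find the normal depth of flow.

y_n = 1.36 m

Manning's equation rearranged: A R^(2/3) = nQ / (1·√S) = 0.012 × 41.8 / (√0.0061) = 6.422.
Try y = 1.22 m: A R^(2/3) = 5.487 — low.
Try y = 1.49 m: A R^(2/3) = 7.312 — high.
Try y = 1.36 m: A R^(2/3) = 6.418 — matches.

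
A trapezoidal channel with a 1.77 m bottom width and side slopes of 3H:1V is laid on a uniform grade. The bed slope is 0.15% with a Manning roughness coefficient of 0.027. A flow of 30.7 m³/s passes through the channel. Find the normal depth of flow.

Manning's equation rearranged: A R^(2/3) = nQ / (1·√S) = 0.027 × 30.7 / (√0.0015) = 21.4.
Trying y = 2.68 m: A R^(2/3) = 32.97 — high.
Trying y = 1.92 m: A R^(2/3) = 14.83 — low.
Trying y = 2.24 m: A R^(2/3) = 21.4 — ≈ 21.4.

y_n = 2.24 m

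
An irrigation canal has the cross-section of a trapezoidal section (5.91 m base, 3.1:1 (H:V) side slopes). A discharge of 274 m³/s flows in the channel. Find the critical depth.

At critical depth, Q² T / (g A³) = 1, i.e. A³/T = Q²/g = 274²/9.81 = 7653.
Try y = 4.51 m: A³/T = 21310 — over.
Try y = 3.54 m: A³/T = 7665 — matches.

y_c = 3.54 m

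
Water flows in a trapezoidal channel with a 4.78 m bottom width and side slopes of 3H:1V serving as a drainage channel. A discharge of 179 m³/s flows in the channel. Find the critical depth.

y_c = 3.04 m

At critical depth, Q² T / (g A³) = 1, i.e. A³/T = Q²/g = 179²/9.81 = 3266.
At y = 3.76 m: A³/T = 8054 — too large.
At y = 2.17 m: A³/T = 826.1 — too small.
At y = 3.04 m: A³/T = 3278 — close enough.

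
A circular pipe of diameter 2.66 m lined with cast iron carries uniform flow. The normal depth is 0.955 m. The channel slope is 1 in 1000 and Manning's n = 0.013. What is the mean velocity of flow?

For a circular section of diameter D = 2.66 m at depth y = 0.955 m, the central angle is θ = 2 arccos(1 − 2y/D) = 2.57 rad. Then A = (D²/8)(θ − sin θ) = 1.794 m² and P = Dθ/2 = 3.418 m.
Hydraulic radius R = A/P = 1.794/3.418 = 0.525 m.
From Manning's equation, V = (1/n) R^(2/3) S^(1/2) = (1/0.013) × 0.525^(2/3) × 0.001^(1/2) = 1.58 m/s.

V = 1.58 m/s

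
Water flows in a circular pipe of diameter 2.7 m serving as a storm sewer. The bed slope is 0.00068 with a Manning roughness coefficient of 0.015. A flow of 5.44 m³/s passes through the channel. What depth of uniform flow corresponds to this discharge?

Manning's equation rearranged: A R^(2/3) = nQ / (1·√S) = 0.015 × 5.44 / (√0.00068) = 3.129.
Try y = 2.14 m: A R^(2/3) = 4.267 — too large.
Try y = 1.36 m: A R^(2/3) = 2.231 — too small.
Try y = 1.68 m: A R^(2/3) = 3.127 — close enough.

y_n = 1.68 m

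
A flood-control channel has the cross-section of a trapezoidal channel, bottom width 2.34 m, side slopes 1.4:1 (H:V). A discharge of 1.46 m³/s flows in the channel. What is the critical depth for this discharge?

At critical depth, Q² T / (g A³) = 1, i.e. A³/T = Q²/g = 1.46²/9.81 = 0.2173.
At y = 0.27 m: A³/T = 0.1277 — too small.
At y = 0.373 m: A³/T = 0.3595 — too large.
At y = 0.319 m: A³/T = 0.2173 — ≈ 0.2173.

y_c = 0.319 m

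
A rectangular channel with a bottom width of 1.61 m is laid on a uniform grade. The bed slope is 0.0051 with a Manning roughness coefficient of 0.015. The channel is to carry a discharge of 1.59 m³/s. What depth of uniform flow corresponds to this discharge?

y_n = 0.467 m

Manning's equation rearranged: A R^(2/3) = nQ / (1·√S) = 0.015 × 1.59 / (√0.0051) = 0.334.
Trying y = 0.515 m: A R^(2/3) = 0.3831 — too large.
Trying y = 0.418 m: A R^(2/3) = 0.2847 — too small.
Trying y = 0.467 m: A R^(2/3) = 0.3336 — ≈ 0.334.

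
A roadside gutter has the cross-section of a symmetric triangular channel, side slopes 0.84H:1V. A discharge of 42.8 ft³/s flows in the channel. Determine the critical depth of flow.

At critical depth, Q² T / (g A³) = 1, i.e. A³/T = Q²/g = 42.8²/32.2 = 56.89.
Trying y = 3.04 ft: A³/T = 91.6 — too large.
Trying y = 1.96 ft: A³/T = 10.2 — too small.
Trying y = 2.76 ft: A³/T = 56.5 — matches.

y_c = 2.76 ft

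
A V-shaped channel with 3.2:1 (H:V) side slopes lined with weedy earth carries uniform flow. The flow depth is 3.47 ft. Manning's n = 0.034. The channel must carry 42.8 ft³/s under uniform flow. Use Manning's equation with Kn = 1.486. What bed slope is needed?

S = 0.00033

For a triangular section with side slope z = 3.2: A = zy² = 3.2×3.47² = 38.53 ft²; P = 2y√(1+z²) = 2×3.47×3.353 = 23.27 ft.
Hydraulic radius R = A/P = 38.53/23.27 = 1.656 ft.
From Manning's equation, S = [nQ / (1.486 A R^(2/3))]² = [0.034 × 42.8 / (1.486 × 38.53 × 1.656^(2/3))]² = 0.00033.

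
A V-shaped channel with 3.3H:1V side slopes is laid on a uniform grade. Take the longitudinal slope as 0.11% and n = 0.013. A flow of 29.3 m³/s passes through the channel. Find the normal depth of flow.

y_n = 1.92 m

Manning's equation rearranged: A R^(2/3) = nQ / (1·√S) = 0.013 × 29.3 / (√0.0011) = 11.48.
Try y = 1.7 m: A R^(2/3) = 8.311 — too small.
Try y = 2.22 m: A R^(2/3) = 16.93 — too large.
Try y = 1.92 m: A R^(2/3) = 11.5 — close enough.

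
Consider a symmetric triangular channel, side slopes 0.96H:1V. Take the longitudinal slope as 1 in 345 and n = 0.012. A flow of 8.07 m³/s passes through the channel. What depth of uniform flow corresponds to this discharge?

Manning's equation rearranged: A R^(2/3) = nQ / (1·√S) = 0.012 × 8.07 / (√0.002899) = 1.799.
Try y = 2.04 m: A R^(2/3) = 3.169 — too large.
Try y = 1.43 m: A R^(2/3) = 1.229 — too small.
Try y = 1.65 m: A R^(2/3) = 1.8 — close enough.

y_n = 1.65 m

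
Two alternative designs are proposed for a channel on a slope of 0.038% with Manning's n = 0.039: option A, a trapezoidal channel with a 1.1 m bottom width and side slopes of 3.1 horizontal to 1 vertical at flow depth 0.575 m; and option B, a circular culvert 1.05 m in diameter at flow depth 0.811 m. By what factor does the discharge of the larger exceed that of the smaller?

Channel A: With bottom width b = 1.1 m and side slope z = 3.1: A = (b + zy)y = (1.1 + 3.1×0.575)×0.575 = 1.657 m²; P = b + 2y√(1+z²) = 1.1 + 2×0.575×3.257 = 4.846 m. Hydraulic radius R = A/P = 1.657/4.846 = 0.342 m. Q_A = (1/0.039)·1.657·0.342^(2/3)·√0.00038 = 0.4052 m³/s.
Channel B: For a circular section of diameter D = 1.05 m at depth y = 0.811 m, the central angle is θ = 2 arccos(1 − 2y/D) = 4.294 rad. Then A = (D²/8)(θ − sin θ) = 0.7177 m² and P = Dθ/2 = 2.254 m. Hydraulic radius R = A/P = 0.7177/2.254 = 0.3184 m. Q_B = (1/0.039)·0.7177·0.3184^(2/3)·√0.00038 = 0.1672 m³/s.
The larger discharge is 0.4052 m³/s and the smaller is 0.1672 m³/s; the ratio is 2.42.

2.42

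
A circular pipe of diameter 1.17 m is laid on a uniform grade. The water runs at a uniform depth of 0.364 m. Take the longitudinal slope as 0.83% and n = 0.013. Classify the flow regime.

supercritical

For a circular section of diameter D = 1.17 m at depth y = 0.364 m, the central angle is θ = 2 arccos(1 − 2y/D) = 2.367 rad. Then A = (D²/8)(θ − sin θ) = 0.2853 m² and P = Dθ/2 = 1.385 m.
Hydraulic radius R = A/P = 0.2853/1.385 = 0.206 m.
V = (1/n) R^(2/3) √S = (1/0.013) × 0.206^(2/3) × √0.0083 = 2.445 m/s. Hydraulic depth D_h = A/T = 0.2853/1.083 = 0.2633 m.
Froude number Fr = V/√(g·D_h) = 2.445/√(9.81×0.2633) = 1.52, which is greater than 1, so the flow is supercritical.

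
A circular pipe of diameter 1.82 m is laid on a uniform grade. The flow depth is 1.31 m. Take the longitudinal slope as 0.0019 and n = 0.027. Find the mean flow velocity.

For a circular section of diameter D = 1.82 m at depth y = 1.31 m, the central angle is θ = 2 arccos(1 − 2y/D) = 4.052 rad. Then A = (D²/8)(θ − sin θ) = 2.005 m² and P = Dθ/2 = 3.687 m.
Hydraulic radius R = A/P = 2.005/3.687 = 0.5437 m.
From Manning's equation, V = (1/n) R^(2/3) S^(1/2) = (1/0.027) × 0.5437^(2/3) × 0.0019^(1/2) = 1.08 m/s.

V = 1.08 m/s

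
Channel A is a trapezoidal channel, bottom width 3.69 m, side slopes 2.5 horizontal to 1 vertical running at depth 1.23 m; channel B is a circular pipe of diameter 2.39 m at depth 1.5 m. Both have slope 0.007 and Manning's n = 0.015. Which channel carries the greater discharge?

Channel A: With bottom width b = 3.69 m and side slope z = 2.5: A = (b + zy)y = (3.69 + 2.5×1.23)×1.23 = 8.321 m²; P = b + 2y√(1+z²) = 3.69 + 2×1.23×2.693 = 10.31 m. Hydraulic radius R = A/P = 8.321/10.31 = 0.8068 m. Q_A = (1/0.015)·8.321·0.8068^(2/3)·√0.007 = 40.22 m³/s.
Channel B: For a circular section of diameter D = 2.39 m at depth y = 1.5 m, the central angle is θ = 2 arccos(1 − 2y/D) = 3.658 rad. Then A = (D²/8)(θ − sin θ) = 2.964 m² and P = Dθ/2 = 4.371 m. Hydraulic radius R = A/P = 2.964/4.371 = 0.6781 m. Q_B = (1/0.015)·2.964·0.6781^(2/3)·√0.007 = 12.76 m³/s.
Q_A = 40.22 m³/s vs Q_B = 12.76 m³/s, so channel A carries more.

channel A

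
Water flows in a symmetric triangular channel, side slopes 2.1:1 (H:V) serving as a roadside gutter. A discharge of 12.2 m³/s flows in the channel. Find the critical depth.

At critical depth, Q² T / (g A³) = 1, i.e. A³/T = Q²/g = 12.2²/9.81 = 15.17.
At y = 1.65 m: A³/T = 26.97 — too large.
At y = 1.08 m: A³/T = 3.24 — too small.
At y = 1.47 m: A³/T = 15.14 — ≈ 15.17.

y_c = 1.47 m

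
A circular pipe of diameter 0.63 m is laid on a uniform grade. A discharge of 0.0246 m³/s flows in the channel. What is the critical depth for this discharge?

At critical depth, Q² T / (g A³) = 1, i.e. A³/T = Q²/g = 0.0246²/9.81 = 0.00006169.
At y = 0.0867 m: A³/T = 0.00003990 — low.
At y = 0.0968 m: A³/T = 0.00006159 — ≈ 0.00006169.

y_c = 0.0968 m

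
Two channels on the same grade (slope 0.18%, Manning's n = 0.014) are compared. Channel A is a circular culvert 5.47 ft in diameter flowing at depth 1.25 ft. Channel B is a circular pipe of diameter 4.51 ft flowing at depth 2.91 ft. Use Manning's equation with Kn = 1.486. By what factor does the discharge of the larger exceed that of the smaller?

3.91

Channel A: For a circular section of diameter D = 5.47 ft at depth y = 1.25 ft, the central angle is θ = 2 arccos(1 − 2y/D) = 1.994 rad. Then A = (D²/8)(θ − sin θ) = 4.046 ft² and P = Dθ/2 = 5.453 ft. Hydraulic radius R = A/P = 4.046/5.453 = 0.742 ft. Q_A = (1.486/0.014)·4.046·0.742^(2/3)·√0.0018 = 14.93 ft³/s.
Channel B: For a circular section of diameter D = 4.51 ft at depth y = 2.91 ft, the central angle is θ = 2 arccos(1 − 2y/D) = 3.731 rad. Then A = (D²/8)(θ − sin θ) = 10.9 ft² and P = Dθ/2 = 8.413 ft. Hydraulic radius R = A/P = 10.9/8.413 = 1.295 ft. Q_B = (1.486/0.014)·10.9·1.295^(2/3)·√0.0018 = 58.33 ft³/s.
The larger discharge is 58.33 ft³/s and the smaller is 14.93 ft³/s; the ratio is 3.91.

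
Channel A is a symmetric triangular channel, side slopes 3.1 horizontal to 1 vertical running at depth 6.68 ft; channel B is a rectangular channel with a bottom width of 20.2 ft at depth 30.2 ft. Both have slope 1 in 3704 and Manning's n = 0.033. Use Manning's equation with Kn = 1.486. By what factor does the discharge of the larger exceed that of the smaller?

Channel A: For a triangular section with side slope z = 3.1: A = zy² = 3.1×6.68² = 138.3 ft²; P = 2y√(1+z²) = 2×6.68×3.257 = 43.52 ft. Hydraulic radius R = A/P = 138.3/43.52 = 3.179 ft. Q_A = (1.486/0.033)·138.3·3.179^(2/3)·√0.00027 = 221.3 ft³/s.
Channel B: Flow area A = b·y = 20.2 × 30.2 = 610 ft². Wetted perimeter P = b + 2y = 20.2 + 2×30.2 = 80.6 ft. Hydraulic radius R = A/P = 610/80.6 = 7.569 ft. Q_B = (1.486/0.033)·610·7.569^(2/3)·√0.00027 = 1740 ft³/s.
The larger discharge is 1740 ft³/s and the smaller is 221.3 ft³/s; the ratio is 7.86.

7.86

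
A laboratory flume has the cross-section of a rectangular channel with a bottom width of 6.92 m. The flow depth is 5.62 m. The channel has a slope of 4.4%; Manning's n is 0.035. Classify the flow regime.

supercritical

Flow area A = b·y = 6.92 × 5.62 = 38.89 m². Wetted perimeter P = b + 2y = 6.92 + 2×5.62 = 18.16 m.
Hydraulic radius R = A/P = 38.89/18.16 = 2.142 m.
V = (1/n) R^(2/3) √S = (1/0.035) × 2.142^(2/3) × √0.044 = 9.957 m/s. Hydraulic depth D_h = A/T = 38.89/6.92 = 5.62 m.
Froude number Fr = V/√(g·D_h) = 9.957/√(9.81×5.62) = 1.34, which is greater than 1, so the flow is supercritical.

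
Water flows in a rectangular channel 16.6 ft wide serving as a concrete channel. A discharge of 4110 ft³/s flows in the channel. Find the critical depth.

For a rectangular channel, critical depth y_c = (q²/g)^(1/3) where q = Q/b = 4110/16.6 = 247.6 ft²/s.
So y_c = (247.6²/32.2)^(1/3) = 12.4 ft.

y_c = 12.4 ft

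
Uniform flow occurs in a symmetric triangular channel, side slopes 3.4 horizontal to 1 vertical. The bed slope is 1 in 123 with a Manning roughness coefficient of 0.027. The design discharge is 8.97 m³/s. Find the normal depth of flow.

y_n = 1.1 m

Manning's equation rearranged: A R^(2/3) = nQ / (1·√S) = 0.027 × 8.97 / (√0.00813) = 2.686.
At y = 1.21 m: A R^(2/3) = 3.464 — high.
At y = 0.777 m: A R^(2/3) = 1.063 — low.
At y = 1.1 m: A R^(2/3) = 2.686 — ≈ 2.686.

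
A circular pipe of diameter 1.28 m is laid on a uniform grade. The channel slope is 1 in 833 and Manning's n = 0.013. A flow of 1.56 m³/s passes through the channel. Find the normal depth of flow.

y_n = 1.02 m

Manning's equation rearranged: A R^(2/3) = nQ / (1·√S) = 0.013 × 1.56 / (√0.0012) = 0.5853.
Try y = 1.19 m: A R^(2/3) = 0.6473 — too large.
Try y = 0.915 m: A R^(2/3) = 0.5178 — too small.
Try y = 1.02 m: A R^(2/3) = 0.5862 — ≈ 0.5853.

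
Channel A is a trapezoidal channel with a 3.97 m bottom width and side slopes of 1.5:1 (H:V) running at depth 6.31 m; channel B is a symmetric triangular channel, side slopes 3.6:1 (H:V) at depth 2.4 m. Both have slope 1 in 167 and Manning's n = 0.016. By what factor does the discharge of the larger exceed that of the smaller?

Channel A: With bottom width b = 3.97 m and side slope z = 1.5: A = (b + zy)y = (3.97 + 1.5×6.31)×6.31 = 84.77 m²; P = b + 2y√(1+z²) = 3.97 + 2×6.31×1.803 = 26.72 m. Hydraulic radius R = A/P = 84.77/26.72 = 3.173 m. Q_A = (1/0.016)·84.77·3.173^(2/3)·√0.005988 = 885.2 m³/s.
Channel B: For a triangular section with side slope z = 3.6: A = zy² = 3.6×2.4² = 20.74 m²; P = 2y√(1+z²) = 2×2.4×3.736 = 17.93 m. Hydraulic radius R = A/P = 20.74/17.93 = 1.156 m. Q_B = (1/0.016)·20.74·1.156^(2/3)·√0.005988 = 110.5 m³/s.
The larger discharge is 885.2 m³/s and the smaller is 110.5 m³/s; the ratio is 8.01.

8.01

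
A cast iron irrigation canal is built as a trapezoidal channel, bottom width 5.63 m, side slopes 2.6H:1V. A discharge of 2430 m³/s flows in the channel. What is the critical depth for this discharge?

At critical depth, Q² T / (g A³) = 1, i.e. A³/T = Q²/g = 2430²/9.81 = 601900.
Try y = 7.11 m: A³/T = 118300 — too small.
Try y = 12.8 m: A³/T = 1711000 — too large.
Try y = 10.2 m: A³/T = 601100 — close enough.

y_c = 10.2 m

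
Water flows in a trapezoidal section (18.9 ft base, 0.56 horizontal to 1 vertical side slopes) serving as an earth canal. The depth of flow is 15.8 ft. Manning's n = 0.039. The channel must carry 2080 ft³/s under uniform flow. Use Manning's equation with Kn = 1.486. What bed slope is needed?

S = 0.000976

With bottom width b = 18.9 ft and side slope z = 0.56: A = (b + zy)y = (18.9 + 0.56×15.8)×15.8 = 438.4 ft²; P = b + 2y√(1+z²) = 18.9 + 2×15.8×1.146 = 55.12 ft.
Hydraulic radius R = A/P = 438.4/55.12 = 7.954 ft.
From Manning's equation, S = [nQ / (1.486 A R^(2/3))]² = [0.039 × 2080 / (1.486 × 438.4 × 7.954^(2/3))]² = 0.000976.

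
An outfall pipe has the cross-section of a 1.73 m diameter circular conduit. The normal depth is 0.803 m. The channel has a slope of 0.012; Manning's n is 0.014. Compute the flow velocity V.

For a circular section of diameter D = 1.73 m at depth y = 0.803 m, the central angle is θ = 2 arccos(1 − 2y/D) = 2.998 rad. Then A = (D²/8)(θ − sin θ) = 1.068 m² and P = Dθ/2 = 2.593 m.
Hydraulic radius R = A/P = 1.068/2.593 = 0.4119 m.
From Manning's equation, V = (1/n) R^(2/3) S^(1/2) = (1/0.014) × 0.4119^(2/3) × 0.012^(1/2) = 4.33 m/s.

V = 4.33 m/s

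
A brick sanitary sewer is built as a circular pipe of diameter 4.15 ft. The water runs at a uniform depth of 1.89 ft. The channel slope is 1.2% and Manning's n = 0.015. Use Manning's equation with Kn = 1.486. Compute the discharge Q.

Q = 64 ft³/s

For a circular section of diameter D = 4.15 ft at depth y = 1.89 ft, the central angle is θ = 2 arccos(1 − 2y/D) = 2.963 rad. Then A = (D²/8)(θ − sin θ) = 5.997 ft² and P = Dθ/2 = 6.148 ft.
Hydraulic radius R = A/P = 5.997/6.148 = 0.9753 ft.
Manning's equation: Q = (1.486/n) A R^(2/3) S^(1/2) = (1.486/0.015) × 5.997 × 0.9753^(2/3) × 0.012^(1/2) = 64 ft³/s.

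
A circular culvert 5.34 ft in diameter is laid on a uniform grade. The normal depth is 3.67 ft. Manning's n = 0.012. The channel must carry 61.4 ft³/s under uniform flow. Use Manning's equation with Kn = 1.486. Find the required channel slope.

S = 0.000499

For a circular section of diameter D = 5.34 ft at depth y = 3.67 ft, the central angle is θ = 2 arccos(1 − 2y/D) = 3.909 rad. Then A = (D²/8)(θ − sin θ) = 16.41 ft² and P = Dθ/2 = 10.44 ft.
Hydraulic radius R = A/P = 16.41/10.44 = 1.572 ft.
From Manning's equation, S = [nQ / (1.486 A R^(2/3))]² = [0.012 × 61.4 / (1.486 × 16.41 × 1.572^(2/3))]² = 0.000499.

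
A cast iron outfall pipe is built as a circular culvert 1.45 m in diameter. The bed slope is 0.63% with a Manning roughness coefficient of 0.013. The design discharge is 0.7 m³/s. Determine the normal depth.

Manning's equation rearranged: A R^(2/3) = nQ / (1·√S) = 0.013 × 0.7 / (√0.0063) = 0.1146.
At y = 0.413 m: A R^(2/3) = 0.1486 — high.
At y = 0.362 m: A R^(2/3) = 0.1147 — ≈ 0.1146.

y_n = 0.362 m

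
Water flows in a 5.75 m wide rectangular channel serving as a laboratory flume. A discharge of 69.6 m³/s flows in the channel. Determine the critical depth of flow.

y_c = 2.46 m

For a rectangular channel, critical depth y_c = (q²/g)^(1/3) where q = Q/b = 69.6/5.75 = 12.1 m²/s.
So y_c = (12.1²/9.81)^(1/3) = 2.46 m.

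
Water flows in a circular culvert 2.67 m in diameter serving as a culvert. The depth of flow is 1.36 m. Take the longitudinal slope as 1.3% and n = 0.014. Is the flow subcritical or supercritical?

For a circular section of diameter D = 2.67 m at depth y = 1.36 m, the central angle is θ = 2 arccos(1 − 2y/D) = 3.179 rad. Then A = (D²/8)(θ − sin θ) = 2.866 m² and P = Dθ/2 = 4.244 m.
Hydraulic radius R = A/P = 2.866/4.244 = 0.6754 m.
V = (1/n) R^(2/3) √S = (1/0.014) × 0.6754^(2/3) × √0.013 = 6.269 m/s. Hydraulic depth D_h = A/T = 2.866/2.67 = 1.074 m.
Froude number Fr = V/√(g·D_h) = 6.269/√(9.81×1.074) = 1.93, which is greater than 1, so the flow is supercritical.

supercritical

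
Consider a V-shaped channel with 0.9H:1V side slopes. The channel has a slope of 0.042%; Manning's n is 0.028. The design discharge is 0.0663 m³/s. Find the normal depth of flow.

y_n = 0.556 m

Manning's equation rearranged: A R^(2/3) = nQ / (1·√S) = 0.028 × 0.0663 / (√0.00042) = 0.09058.
Try y = 0.443 m: A R^(2/3) = 0.04946 — short.
Try y = 0.639 m: A R^(2/3) = 0.1314 — over.
Try y = 0.556 m: A R^(2/3) = 0.09065 — close enough.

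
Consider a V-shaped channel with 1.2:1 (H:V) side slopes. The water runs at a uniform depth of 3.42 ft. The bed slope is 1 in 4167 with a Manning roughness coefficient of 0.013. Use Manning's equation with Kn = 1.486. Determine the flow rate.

Q = 29.8 ft³/s

For a triangular section with side slope z = 1.2: A = zy² = 1.2×3.42² = 14.04 ft²; P = 2y√(1+z²) = 2×3.42×1.562 = 10.68 ft.
Hydraulic radius R = A/P = 14.04/10.68 = 1.314 ft.
Manning's equation: Q = (1.486/n) A R^(2/3) S^(1/2) = (1.486/0.013) × 14.04 × 1.314^(2/3) × 0.00024^(1/2) = 29.8 ft³/s.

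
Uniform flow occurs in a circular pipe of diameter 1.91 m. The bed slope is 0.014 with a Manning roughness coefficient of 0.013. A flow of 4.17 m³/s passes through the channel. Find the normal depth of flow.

y_n = 0.667 m

Manning's equation rearranged: A R^(2/3) = nQ / (1·√S) = 0.013 × 4.17 / (√0.014) = 0.4582.
At y = 0.823 m: A R^(2/3) = 0.6749 — high.
At y = 0.504 m: A R^(2/3) = 0.2668 — low.
At y = 0.667 m: A R^(2/3) = 0.4583 — matches.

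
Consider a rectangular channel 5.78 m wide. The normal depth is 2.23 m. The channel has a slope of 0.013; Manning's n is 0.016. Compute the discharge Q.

Flow area A = b·y = 5.78 × 2.23 = 12.89 m². Wetted perimeter P = b + 2y = 5.78 + 2×2.23 = 10.24 m.
Hydraulic radius R = A/P = 12.89/10.24 = 1.259 m.
Manning's equation: Q = (1/n) A R^(2/3) S^(1/2) = (1/0.016) × 12.89 × 1.259^(2/3) × 0.013^(1/2) = 107 m³/s.

Q = 107 m³/s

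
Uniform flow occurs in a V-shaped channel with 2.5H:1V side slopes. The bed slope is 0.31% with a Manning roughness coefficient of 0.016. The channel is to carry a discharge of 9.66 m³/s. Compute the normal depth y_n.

y_n = 1.26 m

Manning's equation rearranged: A R^(2/3) = nQ / (1·√S) = 0.016 × 9.66 / (√0.0031) = 2.776.
Try y = 1.09 m: A R^(2/3) = 1.886 — low.
Try y = 1.4 m: A R^(2/3) = 3.677 — high.
Try y = 1.26 m: A R^(2/3) = 2.776 — close enough.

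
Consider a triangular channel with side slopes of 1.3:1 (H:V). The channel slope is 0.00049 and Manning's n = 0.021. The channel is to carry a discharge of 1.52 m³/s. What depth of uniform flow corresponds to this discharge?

Manning's equation rearranged: A R^(2/3) = nQ / (1·√S) = 0.021 × 1.52 / (√0.00049) = 1.442.
Try y = 1.12 m: A R^(2/3) = 0.9489 — low.
Try y = 1.44 m: A R^(2/3) = 1.855 — high.
Try y = 1.31 m: A R^(2/3) = 1.441 — close enough.

y_n = 1.31 m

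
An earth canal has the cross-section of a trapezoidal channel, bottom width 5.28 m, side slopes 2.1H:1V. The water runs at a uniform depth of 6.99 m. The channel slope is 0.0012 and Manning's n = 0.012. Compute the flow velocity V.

With bottom width b = 5.28 m and side slope z = 2.1: A = (b + zy)y = (5.28 + 2.1×6.99)×6.99 = 139.5 m²; P = b + 2y√(1+z²) = 5.28 + 2×6.99×2.326 = 37.8 m.
Hydraulic radius R = A/P = 139.5/37.8 = 3.691 m.
From Manning's equation, V = (1/n) R^(2/3) S^(1/2) = (1/0.012) × 3.691^(2/3) × 0.0012^(1/2) = 6.89 m/s.

V = 6.89 m/s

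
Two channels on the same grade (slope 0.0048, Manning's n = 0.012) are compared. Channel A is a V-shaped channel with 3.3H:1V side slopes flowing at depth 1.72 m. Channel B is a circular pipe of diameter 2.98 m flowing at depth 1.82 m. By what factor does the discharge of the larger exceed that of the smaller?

2.17

Channel A: For a triangular section with side slope z = 3.3: A = zy² = 3.3×1.72² = 9.763 m²; P = 2y√(1+z²) = 2×1.72×3.448 = 11.86 m. Hydraulic radius R = A/P = 9.763/11.86 = 0.823 m. Q_A = (1/0.012)·9.763·0.823^(2/3)·√0.0048 = 49.5 m³/s.
Channel B: For a circular section of diameter D = 2.98 m at depth y = 1.82 m, the central angle is θ = 2 arccos(1 − 2y/D) = 3.588 rad. Then A = (D²/8)(θ − sin θ) = 4.463 m² and P = Dθ/2 = 5.346 m. Hydraulic radius R = A/P = 4.463/5.346 = 0.8347 m. Q_B = (1/0.012)·4.463·0.8347^(2/3)·√0.0048 = 22.84 m³/s.
The larger discharge is 49.5 m³/s and the smaller is 22.84 m³/s; the ratio is 2.17.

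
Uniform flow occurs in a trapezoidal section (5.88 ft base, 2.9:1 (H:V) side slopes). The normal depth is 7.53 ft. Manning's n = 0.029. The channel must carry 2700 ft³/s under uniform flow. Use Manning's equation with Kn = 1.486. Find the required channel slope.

With bottom width b = 5.88 ft and side slope z = 2.9: A = (b + zy)y = (5.88 + 2.9×7.53)×7.53 = 208.7 ft²; P = b + 2y√(1+z²) = 5.88 + 2×7.53×3.068 = 52.08 ft.
Hydraulic radius R = A/P = 208.7/52.08 = 4.008 ft.
From Manning's equation, S = [nQ / (1.486 A R^(2/3))]² = [0.029 × 2700 / (1.486 × 208.7 × 4.008^(2/3))]² = 0.01.

S = 0.01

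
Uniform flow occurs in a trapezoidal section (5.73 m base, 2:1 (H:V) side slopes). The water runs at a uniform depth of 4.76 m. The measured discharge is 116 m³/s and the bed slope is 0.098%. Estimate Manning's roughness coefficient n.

With bottom width b = 5.73 m and side slope z = 2: A = (b + zy)y = (5.73 + 2×4.76)×4.76 = 72.59 m²; P = b + 2y√(1+z²) = 5.73 + 2×4.76×2.236 = 27.02 m.
Hydraulic radius R = A/P = 72.59/27.02 = 2.687 m.
Rearranging Manning's equation: n = (1/Q) A R^(2/3) S^(1/2) = (1/116) × 72.59 × 2.687^(2/3) × √0.00098 = 0.0379.

n = 0.0379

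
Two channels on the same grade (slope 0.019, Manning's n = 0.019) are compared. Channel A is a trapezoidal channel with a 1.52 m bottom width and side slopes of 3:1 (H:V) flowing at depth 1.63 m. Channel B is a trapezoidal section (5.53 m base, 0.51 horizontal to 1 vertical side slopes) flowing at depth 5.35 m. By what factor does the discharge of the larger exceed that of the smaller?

Channel A: With bottom width b = 1.52 m and side slope z = 3: A = (b + zy)y = (1.52 + 3×1.63)×1.63 = 10.45 m²; P = b + 2y√(1+z²) = 1.52 + 2×1.63×3.162 = 11.83 m. Hydraulic radius R = A/P = 10.45/11.83 = 0.8833 m. Q_A = (1/0.019)·10.45·0.8833^(2/3)·√0.019 = 69.78 m³/s.
Channel B: With bottom width b = 5.53 m and side slope z = 0.51: A = (b + zy)y = (5.53 + 0.51×5.35)×5.35 = 44.18 m²; P = b + 2y√(1+z²) = 5.53 + 2×5.35×1.123 = 17.54 m. Hydraulic radius R = A/P = 44.18/17.54 = 2.519 m. Q_B = (1/0.019)·44.18·2.519^(2/3)·√0.019 = 593.4 m³/s.
The larger discharge is 593.4 m³/s and the smaller is 69.78 m³/s; the ratio is 8.5.

8.5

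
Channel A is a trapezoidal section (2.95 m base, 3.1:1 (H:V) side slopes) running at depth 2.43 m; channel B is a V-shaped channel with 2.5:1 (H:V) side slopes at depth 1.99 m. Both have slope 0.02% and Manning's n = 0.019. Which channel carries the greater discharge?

Channel A: With bottom width b = 2.95 m and side slope z = 3.1: A = (b + zy)y = (2.95 + 3.1×2.43)×2.43 = 25.47 m²; P = b + 2y√(1+z²) = 2.95 + 2×2.43×3.257 = 18.78 m. Hydraulic radius R = A/P = 25.47/18.78 = 1.356 m. Q_A = (1/0.019)·25.47·1.356^(2/3)·√0.0002 = 23.23 m³/s.
Channel B: For a triangular section with side slope z = 2.5: A = zy² = 2.5×1.99² = 9.9 m²; P = 2y√(1+z²) = 2×1.99×2.693 = 10.72 m. Hydraulic radius R = A/P = 9.9/10.72 = 0.9238 m. Q_B = (1/0.019)·9.9·0.9238^(2/3)·√0.0002 = 6.99 m³/s.
Q_A = 23.23 m³/s vs Q_B = 6.99 m³/s, so channel A carries more.

channel A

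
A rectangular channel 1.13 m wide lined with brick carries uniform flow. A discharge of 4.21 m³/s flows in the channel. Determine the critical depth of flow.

For a rectangular channel, critical depth y_c = (q²/g)^(1/3) where q = Q/b = 4.21/1.13 = 3.726 m²/s.
So y_c = (3.726²/9.81)^(1/3) = 1.12 m.

y_c = 1.12 m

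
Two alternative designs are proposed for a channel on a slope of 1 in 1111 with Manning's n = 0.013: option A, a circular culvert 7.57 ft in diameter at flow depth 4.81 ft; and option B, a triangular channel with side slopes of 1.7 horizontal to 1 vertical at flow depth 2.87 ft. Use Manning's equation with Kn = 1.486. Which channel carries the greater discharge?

Channel A: For a circular section of diameter D = 7.57 ft at depth y = 4.81 ft, the central angle is θ = 2 arccos(1 − 2y/D) = 3.69 rad. Then A = (D²/8)(θ − sin θ) = 30.17 ft² and P = Dθ/2 = 13.97 ft. Hydraulic radius R = A/P = 30.17/13.97 = 2.16 ft. Q_A = (1.486/0.013)·30.17·2.16^(2/3)·√0.0009001 = 172.9 ft³/s.
Channel B: For a triangular section with side slope z = 1.7: A = zy² = 1.7×2.87² = 14 ft²; P = 2y√(1+z²) = 2×2.87×1.972 = 11.32 ft. Hydraulic radius R = A/P = 14/11.32 = 1.237 ft. Q_B = (1.486/0.013)·14·1.237^(2/3)·√0.0009001 = 55.33 ft³/s.
Q_A = 172.9 ft³/s vs Q_B = 55.33 ft³/s, so channel A carries more.

channel A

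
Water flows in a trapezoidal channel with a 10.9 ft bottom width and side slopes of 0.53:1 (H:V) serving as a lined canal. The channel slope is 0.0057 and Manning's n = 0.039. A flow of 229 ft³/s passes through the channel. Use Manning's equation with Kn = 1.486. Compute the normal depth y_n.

Manning's equation rearranged: A R^(2/3) = nQ / (1.486·√S) = 0.039 × 229 / (1.486 × √0.0057) = 79.61.
At y = 4.07 ft: A R^(2/3) = 101.6 — too large.
At y = 2.64 ft: A R^(2/3) = 50.23 — too small.
At y = 3.51 ft: A R^(2/3) = 79.77 — close enough.

y_n = 3.51 ft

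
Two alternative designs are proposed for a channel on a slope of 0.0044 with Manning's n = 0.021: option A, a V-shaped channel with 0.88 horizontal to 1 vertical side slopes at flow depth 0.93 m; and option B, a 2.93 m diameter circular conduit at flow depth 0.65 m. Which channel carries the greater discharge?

channel B

Channel A: For a triangular section with side slope z = 0.88: A = zy² = 0.88×0.93² = 0.7611 m²; P = 2y√(1+z²) = 2×0.93×1.332 = 2.478 m. Hydraulic radius R = A/P = 0.7611/2.478 = 0.3072 m. Q_A = (1/0.021)·0.7611·0.3072^(2/3)·√0.0044 = 1.095 m³/s.
Channel B: For a circular section of diameter D = 2.93 m at depth y = 0.65 m, the central angle is θ = 2 arccos(1 − 2y/D) = 1.962 rad. Then A = (D²/8)(θ − sin θ) = 1.113 m² and P = Dθ/2 = 2.874 m. Hydraulic radius R = A/P = 1.113/2.874 = 0.3873 m. Q_B = (1/0.021)·1.113·0.3873^(2/3)·√0.0044 = 1.868 m³/s.
Q_A = 1.095 m³/s vs Q_B = 1.868 m³/s, so channel B carries more.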